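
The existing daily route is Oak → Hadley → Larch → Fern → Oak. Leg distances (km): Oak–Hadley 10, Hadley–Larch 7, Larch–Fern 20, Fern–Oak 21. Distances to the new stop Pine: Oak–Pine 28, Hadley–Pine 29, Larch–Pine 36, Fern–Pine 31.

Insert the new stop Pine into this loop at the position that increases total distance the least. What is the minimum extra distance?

Minimum extra distance: 38 km, inserting Pine between Fern and Oak.

Insertion cost between consecutive stops i–j is d(i,Pine) + d(Pine,j) − d(i,j):
  between Oak and Hadley: 28 + 29 − 10 = 47
  between Hadley and Larch: 29 + 36 − 7 = 58
  between Larch and Fern: 36 + 31 − 20 = 47
  between Fern and Oak: 31 + 28 − 21 = 38
Cheapest insertion is between Fern and Oak, adding 38.
New total = 58 + 38 = 96.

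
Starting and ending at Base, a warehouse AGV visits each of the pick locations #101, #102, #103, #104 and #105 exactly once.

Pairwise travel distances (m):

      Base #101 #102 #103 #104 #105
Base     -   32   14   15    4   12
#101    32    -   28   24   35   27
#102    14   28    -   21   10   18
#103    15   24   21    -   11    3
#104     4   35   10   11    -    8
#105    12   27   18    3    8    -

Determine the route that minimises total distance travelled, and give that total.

Minimum total distance: 81 m.

Base-#101-#102-#103-#104-#105-Base: 32+28+21+11+8+12 = 112
Base-#101-#102-#103-#105-#104-Base: 32+28+21+3+8+4 = 96
Base-#101-#102-#104-#103-#105-Base: 32+28+10+11+3+12 = 96
Base-#101-#102-#104-#105-#103-Base: 32+28+10+8+3+15 = 96
Base-#101-#102-#105-#103-#104-Base: 32+28+18+3+11+4 = 96
Base-#101-#102-#105-#104-#103-Base: 32+28+18+8+11+15 = 112
Base-#101-#103-#102-#104-#105-Base: 32+24+21+10+8+12 = 107
Base-#101-#103-#102-#105-#104-Base: 32+24+21+18+8+4 = 107
Base-#101-#103-#104-#102-#105-Base: 32+24+11+10+18+12 = 107
Base-#101-#103-#104-#105-#102-Base: 32+24+11+8+18+14 = 107
Base-#101-#103-#105-#102-#104-Base: 32+24+3+18+10+4 = 91
Base-#101-#103-#105-#104-#102-Base: 32+24+3+8+10+14 = 91
Base-#101-#104-#102-#103-#105-Base: 32+35+10+21+3+12 = 113
Base-#101-#104-#102-#105-#103-Base: 32+35+10+18+3+15 = 113
… (46 more)
Base-#102-#101-#103-#105-#104-Base: 14+28+24+3+8+4 = 81  ← best
The minimum is 81.
One optimal route: Base → #102 → #101 → #103 → #105 → #104 → Base (or its reverse).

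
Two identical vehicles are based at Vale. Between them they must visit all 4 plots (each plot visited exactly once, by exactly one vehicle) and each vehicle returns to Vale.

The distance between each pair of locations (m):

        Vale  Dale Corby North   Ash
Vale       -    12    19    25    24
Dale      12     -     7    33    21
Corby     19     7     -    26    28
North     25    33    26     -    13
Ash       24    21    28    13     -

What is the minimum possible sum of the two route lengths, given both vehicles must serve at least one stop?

There are 2^3 − 1 = 7 ways to divide the 4 stops into two non-empty groups. For each, the best each vehicle can do is its own shortest tour through its group:
  {Dale} + {Corby, North, Ash}: 24 + 82 = 106
  {Corby} + {Dale, North, Ash}: 38 + 71 = 109
  {Dale, Corby} + {North, Ash}: 38 + 62 = 100
  {North} + {Dale, Corby, Ash}: 50 + 71 = 121
  {Dale, North} + {Corby, Ash}: 70 + 71 = 141
  {Corby, North} + {Dale, Ash}: 70 + 57 = 127
  … (7 splits in total)
Best: vehicle 1 Vale → Dale → Corby → Vale = 38; vehicle 2 Vale → North → Ash → Vale = 62; combined 100.

Minimum combined distance: 100 m.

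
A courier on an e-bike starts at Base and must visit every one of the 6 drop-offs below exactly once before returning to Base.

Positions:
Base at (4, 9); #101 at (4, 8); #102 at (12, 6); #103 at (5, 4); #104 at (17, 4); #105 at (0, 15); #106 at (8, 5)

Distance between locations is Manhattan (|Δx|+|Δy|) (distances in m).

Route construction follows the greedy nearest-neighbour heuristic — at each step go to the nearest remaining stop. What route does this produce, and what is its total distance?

Base → [#101:1 / #103:6 / #106:8 / #105:10 / #102:11 / #104:18] → #101 (1)
#101 → [#103:5 / #106:7 / #102:10 / #105:11 / #104:17] → #103 (5)
#103 → [#106:4 / #102:9 / #104:12 / #105:16] → #106 (4)
#106 → [#102:5 / #104:10 / #105:18] → #102 (5)
#102 → [#104:7 / #105:21] → #104 (7)
#104 → [#105:28] → #105 (28)
Return #105→Base: 10.
Total = 1 + 5 + 4 + 5 + 7 + 28 + 10 = 60.

Nearest-neighbour total = 60 m; route Base → #101 → #103 → #106 → #102 → #104 → #105 → Base.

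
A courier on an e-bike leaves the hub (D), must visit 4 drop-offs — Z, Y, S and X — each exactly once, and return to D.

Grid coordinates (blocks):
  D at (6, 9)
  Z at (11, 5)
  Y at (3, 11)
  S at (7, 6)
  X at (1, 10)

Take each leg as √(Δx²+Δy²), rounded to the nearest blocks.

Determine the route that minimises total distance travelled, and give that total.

23 blocks — the shortest possible round trip.

D-Z-Y-S-X-D: 6+10+6+7+5 = 34
D-Z-Y-X-S-D: 6+10+2+7+3 = 28
D-Z-S-Y-X-D: 6+4+6+2+5 = 23
D-Z-S-X-Y-D: 6+4+7+2+4 = 23
D-Z-X-Y-S-D: 6+11+2+6+3 = 28
D-Z-X-S-Y-D: 6+11+7+6+4 = 34
D-Y-Z-S-X-D: 4+10+4+7+5 = 30
D-Y-Z-X-S-D: 4+10+11+7+3 = 35
D-Y-S-Z-X-D: 4+6+4+11+5 = 30
D-Y-X-Z-S-D: 4+2+11+4+3 = 24
D-S-Z-Y-X-D: 3+4+10+2+5 = 24
D-S-Y-Z-X-D: 3+6+10+11+5 = 35
The minimum is 23.
One optimal route: D → Z → S → Y → X → D (or its reverse).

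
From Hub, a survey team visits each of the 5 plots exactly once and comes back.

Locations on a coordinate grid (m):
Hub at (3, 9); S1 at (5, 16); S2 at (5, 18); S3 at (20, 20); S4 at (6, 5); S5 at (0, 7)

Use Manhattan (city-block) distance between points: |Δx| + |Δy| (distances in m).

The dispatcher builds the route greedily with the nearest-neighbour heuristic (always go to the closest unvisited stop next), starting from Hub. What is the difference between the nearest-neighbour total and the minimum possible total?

From Hub: S5=5, S4=7, S1=9, S2=11, S3=28 → choose S5 (5).
From S5: S4=8, S1=14, S2=16, S3=33 → choose S4 (8).
From S4: S1=12, S2=14, S3=29 → choose S1 (12).
From S1: S2=2, S3=19 → choose S2 (2).
From S2: S3=17 → choose S3 (17).
NN route Hub → S5 → S4 → S1 → S2 → S3 → Hub costs 72.
Optimal: Hub → S1 → S2 → S3 → S4 → S5 → Hub costs 70 (by enumerating all 60 distinct tours).
Excess = 72 − 70 = 2.

The nearest-neighbour route is 2 m longer than optimal.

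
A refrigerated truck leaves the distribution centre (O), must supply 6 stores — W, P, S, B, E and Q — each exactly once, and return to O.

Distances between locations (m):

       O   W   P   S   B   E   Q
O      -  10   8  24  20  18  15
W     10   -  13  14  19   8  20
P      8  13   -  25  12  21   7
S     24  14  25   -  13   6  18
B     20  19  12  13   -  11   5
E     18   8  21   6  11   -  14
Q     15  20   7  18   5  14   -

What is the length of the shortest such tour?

With 6 stops there are 6!/2 = 360 distinct round trips (a route and its reverse cost the same).
O → W → P → S → B → E → Q → O: 10+13+25+13+11+14+15 = 101
O → W → P → S → B → Q → E → O: 10+13+25+13+5+14+18 = 98
O → W → P → S → E → B → Q → O: 10+13+25+6+11+5+15 = 85
O → W → P → S → E → Q → B → O: 10+13+25+6+14+5+20 = 93
O → W → P → S → Q → B → E → O: 10+13+25+18+5+11+18 = 100
O → W → P → S → Q → E → B → O: 10+13+25+18+14+11+20 = 111
O → W → P → B → S → E → Q → O: 10+13+12+13+6+14+15 = 83
O → W → P → B → S → Q → E → O: 10+13+12+13+18+14+18 = 98
… (352 more)
O → W → E → S → B → Q → P → O: 10+8+6+13+5+7+8 = 57  ← best
The minimum is 57.
One optimal route: O → W → E → S → B → Q → P → O (or its reverse).

57 m — the shortest possible round trip.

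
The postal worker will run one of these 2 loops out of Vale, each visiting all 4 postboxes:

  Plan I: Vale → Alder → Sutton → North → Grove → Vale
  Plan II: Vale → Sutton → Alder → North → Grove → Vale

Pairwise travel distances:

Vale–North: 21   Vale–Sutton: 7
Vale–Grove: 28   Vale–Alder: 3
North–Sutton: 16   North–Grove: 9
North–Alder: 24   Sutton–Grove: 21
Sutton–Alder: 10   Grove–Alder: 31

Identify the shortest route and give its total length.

Plan I: 3 + 10 + 16 + 9 + 28 = 66
Plan II: 7 + 10 + 24 + 9 + 28 = 78

66 — Plan I is the shortest.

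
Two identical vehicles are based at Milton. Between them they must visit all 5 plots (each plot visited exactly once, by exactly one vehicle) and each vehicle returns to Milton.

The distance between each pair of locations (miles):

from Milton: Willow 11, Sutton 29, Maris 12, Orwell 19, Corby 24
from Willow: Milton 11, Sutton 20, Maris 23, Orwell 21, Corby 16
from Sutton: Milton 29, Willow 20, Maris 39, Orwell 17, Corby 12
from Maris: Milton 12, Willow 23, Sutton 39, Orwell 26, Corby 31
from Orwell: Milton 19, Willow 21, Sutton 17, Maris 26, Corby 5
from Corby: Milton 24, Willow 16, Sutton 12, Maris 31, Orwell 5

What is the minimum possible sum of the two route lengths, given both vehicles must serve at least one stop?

Minimum combined distance: 91 miles.

Try each way of splitting the stops between the two vehicles (each non-empty) and, for each split, find the best tour for each vehicle:
  {Willow} + {Sutton, Maris, Orwell, Corby}: 22 + 84 = 106
  {Sutton} + {Willow, Maris, Orwell, Corby}: 58 + 70 = 128
  {Willow, Sutton} + {Maris, Orwell, Corby}: 60 + 67 = 127
  {Maris} + {Willow, Sutton, Orwell, Corby}: 24 + 67 = 91
  {Willow, Maris} + {Sutton, Orwell, Corby}: 46 + 65 = 111
  {Sutton, Maris} + {Willow, Orwell, Corby}: 80 + 51 = 131
  … (15 splits in total)
Best: vehicle 1 Milton → Maris → Milton = 24; vehicle 2 Milton → Willow → Sutton → Corby → Orwell → Milton = 67; combined 91.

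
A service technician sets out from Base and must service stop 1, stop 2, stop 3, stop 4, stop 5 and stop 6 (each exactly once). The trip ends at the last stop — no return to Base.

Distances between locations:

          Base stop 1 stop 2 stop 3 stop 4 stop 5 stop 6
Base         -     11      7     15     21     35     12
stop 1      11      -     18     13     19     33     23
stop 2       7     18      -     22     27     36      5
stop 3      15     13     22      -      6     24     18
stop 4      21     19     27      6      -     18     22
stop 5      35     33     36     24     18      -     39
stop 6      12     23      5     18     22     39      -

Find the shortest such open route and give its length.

There are 6! = 720 possible orderings.
Base - stop 1 - stop 2 - stop 3 - stop 4 - stop 5 - stop 6: 11+18+22+6+18+39 = 114
Base - stop 1 - stop 2 - stop 3 - stop 4 - stop 6 - stop 5: 11+18+22+6+22+39 = 118
Base - stop 1 - stop 2 - stop 3 - stop 5 - stop 4 - stop 6: 11+18+22+24+18+22 = 115
Base - stop 1 - stop 2 - stop 3 - stop 5 - stop 6 - stop 4: 11+18+22+24+39+22 = 136
Base - stop 1 - stop 2 - stop 3 - stop 6 - stop 4 - stop 5: 11+18+22+18+22+18 = 109
Base - stop 1 - stop 2 - stop 3 - stop 6 - stop 5 - stop 4: 11+18+22+18+39+18 = 126
Base - stop 1 - stop 2 - stop 4 - stop 3 - stop 5 - stop 6: 11+18+27+6+24+39 = 125
Base - stop 1 - stop 2 - stop 4 - stop 3 - stop 6 - stop 5: 11+18+27+6+18+39 = 119
… (712 more)
Base - stop 2 - stop 6 - stop 1 - stop 3 - stop 4 - stop 5: 7+5+23+13+6+18 = 72  ← best
The minimum is 72.
One shortest path: Base → stop 2 → stop 6 → stop 1 → stop 3 → stop 4 → stop 5.

Minimum one-way distance = 72.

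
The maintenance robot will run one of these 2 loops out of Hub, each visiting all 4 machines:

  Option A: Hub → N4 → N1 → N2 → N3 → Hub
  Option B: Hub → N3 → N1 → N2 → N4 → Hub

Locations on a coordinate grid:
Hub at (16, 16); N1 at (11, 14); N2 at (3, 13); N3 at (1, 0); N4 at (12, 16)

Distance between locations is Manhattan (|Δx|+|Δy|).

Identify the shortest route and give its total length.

Option A: 4 + 3 + 9 + 15 + 31 = 62
Option B: 31 + 24 + 9 + 12 + 4 = 80

62 — Option A is the shortest.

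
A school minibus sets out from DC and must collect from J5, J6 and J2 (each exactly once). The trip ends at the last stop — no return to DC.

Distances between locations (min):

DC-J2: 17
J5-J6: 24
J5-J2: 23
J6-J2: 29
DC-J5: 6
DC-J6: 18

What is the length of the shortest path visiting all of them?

Minimum one-way distance = 58 min.

There are 3! = 6 possible orderings.
DC - J5 - J6 - J2: 6+24+29 = 59
DC - J5 - J2 - J6: 6+23+29 = 58
DC - J6 - J5 - J2: 18+24+23 = 65
DC - J6 - J2 - J5: 18+29+23 = 70
DC - J2 - J5 - J6: 17+23+24 = 64
DC - J2 - J6 - J5: 17+29+24 = 70
The minimum is 58.
One shortest path: DC → J5 → J2 → J6.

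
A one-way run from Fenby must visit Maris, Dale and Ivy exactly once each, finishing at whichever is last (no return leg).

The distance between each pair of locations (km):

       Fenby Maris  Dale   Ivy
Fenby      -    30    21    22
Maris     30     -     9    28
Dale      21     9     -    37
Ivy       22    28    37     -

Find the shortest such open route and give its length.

There are 3! = 6 possible orderings.
Fenby→Maris→Dale→Ivy: 30+9+37 = 76
Fenby→Maris→Ivy→Dale: 30+28+37 = 95
Fenby→Dale→Maris→Ivy: 21+9+28 = 58
Fenby→Dale→Ivy→Maris: 21+37+28 = 86
Fenby→Ivy→Maris→Dale: 22+28+9 = 59
Fenby→Ivy→Dale→Maris: 22+37+9 = 68
The minimum is 58.
One shortest path: Fenby → Dale → Maris → Ivy.

Minimum one-way distance = 58 km.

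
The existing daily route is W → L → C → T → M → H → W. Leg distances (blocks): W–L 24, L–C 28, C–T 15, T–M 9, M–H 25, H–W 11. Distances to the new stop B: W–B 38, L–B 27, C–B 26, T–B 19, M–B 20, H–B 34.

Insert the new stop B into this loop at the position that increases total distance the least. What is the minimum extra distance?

Insertion cost between consecutive stops i–j is d(i,B) + d(B,j) − d(i,j):
  between W and L: 38 + 27 − 24 = 41
  between L and C: 27 + 26 − 28 = 25
  between C and T: 26 + 19 − 15 = 30
  between T and M: 19 + 20 − 9 = 30
  between M and H: 20 + 34 − 25 = 29
  between H and W: 34 + 38 − 11 = 61
Cheapest insertion is between L and C, adding 25.
New total = 112 + 25 = 137.

+25 blocks — insert B between L and C.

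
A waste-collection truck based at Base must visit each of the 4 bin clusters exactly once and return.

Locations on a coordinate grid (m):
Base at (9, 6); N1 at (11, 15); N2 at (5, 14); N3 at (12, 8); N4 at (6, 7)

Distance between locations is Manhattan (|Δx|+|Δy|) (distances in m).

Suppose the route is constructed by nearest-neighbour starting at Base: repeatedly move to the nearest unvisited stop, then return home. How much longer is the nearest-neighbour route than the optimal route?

Excess over optimum: 6 m.

Base: N4=4, N3=5, N1=11, N2=12 ⇒ N4
N4: N3=7, N2=8, N1=13 ⇒ N3
N3: N1=8, N2=13 ⇒ N1
N1: N2=7 ⇒ N2
NN route Base → N4 → N3 → N1 → N2 → Base costs 38.
Optimal: Base → N3 → N1 → N2 → N4 → Base costs 32 (by enumerating all 12 distinct tours).
Excess = 38 − 32 = 6.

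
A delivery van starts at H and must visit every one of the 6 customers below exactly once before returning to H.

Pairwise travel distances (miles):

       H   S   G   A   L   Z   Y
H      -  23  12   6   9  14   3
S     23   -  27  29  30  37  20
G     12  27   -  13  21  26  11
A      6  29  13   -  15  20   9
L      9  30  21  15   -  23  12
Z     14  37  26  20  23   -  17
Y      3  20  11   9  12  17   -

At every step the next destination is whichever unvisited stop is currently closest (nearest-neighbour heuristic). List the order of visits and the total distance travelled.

Total distance 129 miles via the nearest-neighbour route H → Y → A → G → L → Z → S → H.

At H the remaining stops are Y 3, A 6, L 9, G 12, Z 14, S 23; go to Y.
At Y the remaining stops are A 9, G 11, L 12, Z 17, S 20; go to A.
At A the remaining stops are G 13, L 15, Z 20, S 29; go to G.
At G the remaining stops are L 21, Z 26, S 27; go to L.
At L the remaining stops are Z 23, S 30; go to Z.
At Z the remaining stops are S 37; go to S.
Return S→H: 23.
Total = 3 + 9 + 13 + 21 + 23 + 37 + 23 = 129.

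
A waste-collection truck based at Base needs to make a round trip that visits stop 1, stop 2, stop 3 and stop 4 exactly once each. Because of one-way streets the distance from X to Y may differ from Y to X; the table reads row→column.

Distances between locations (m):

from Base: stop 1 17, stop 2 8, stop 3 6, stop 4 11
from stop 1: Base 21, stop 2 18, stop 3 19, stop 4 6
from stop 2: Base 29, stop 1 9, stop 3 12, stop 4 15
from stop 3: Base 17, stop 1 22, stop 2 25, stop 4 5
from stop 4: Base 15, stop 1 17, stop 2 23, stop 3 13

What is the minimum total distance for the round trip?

Base-stop 1-stop 2-stop 3-stop 4-Base: 17+18+12+5+15 = 67
Base-stop 1-stop 2-stop 4-stop 3-Base: 17+18+15+13+17 = 80
Base-stop 1-stop 3-stop 2-stop 4-Base: 17+19+25+15+15 = 91
Base-stop 1-stop 3-stop 4-stop 2-Base: 17+19+5+23+29 = 93
Base-stop 1-stop 4-stop 2-stop 3-Base: 17+6+23+12+17 = 75
Base-stop 1-stop 4-stop 3-stop 2-Base: 17+6+13+25+29 = 90
Base-stop 2-stop 1-stop 3-stop 4-Base: 8+9+19+5+15 = 56
Base-stop 2-stop 1-stop 4-stop 3-Base: 8+9+6+13+17 = 53
Base-stop 2-stop 3-stop 1-stop 4-Base: 8+12+22+6+15 = 63
Base-stop 2-stop 3-stop 4-stop 1-Base: 8+12+5+17+21 = 63
Base-stop 2-stop 4-stop 1-stop 3-Base: 8+15+17+19+17 = 76
Base-stop 2-stop 4-stop 3-stop 1-Base: 8+15+13+22+21 = 79
Base-stop 3-stop 1-stop 2-stop 4-Base: 6+22+18+15+15 = 76
Base-stop 3-stop 1-stop 4-stop 2-Base: 6+22+6+23+29 = 86
… (10 more)
The minimum is 53.
One optimal route: Base → stop 2 → stop 1 → stop 4 → stop 3 → Base.

Shortest round trip = 53 m.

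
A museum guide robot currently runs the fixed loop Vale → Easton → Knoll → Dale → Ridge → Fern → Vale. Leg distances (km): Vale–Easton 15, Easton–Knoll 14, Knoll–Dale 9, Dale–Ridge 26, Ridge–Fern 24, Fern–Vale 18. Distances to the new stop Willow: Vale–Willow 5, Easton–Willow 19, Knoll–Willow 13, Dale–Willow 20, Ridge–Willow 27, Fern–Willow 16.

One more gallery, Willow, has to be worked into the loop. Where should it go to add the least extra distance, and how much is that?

+3 km — insert Willow between Fern and Vale.

Insertion cost between consecutive stops i–j is d(i,Willow) + d(Willow,j) − d(i,j):
  between Vale and Easton: 5 + 19 − 15 = 9
  between Easton and Knoll: 19 + 13 − 14 = 18
  between Knoll and Dale: 13 + 20 − 9 = 24
  between Dale and Ridge: 20 + 27 − 26 = 21
  between Ridge and Fern: 27 + 16 − 24 = 19
  between Fern and Vale: 16 + 5 − 18 = 3
Cheapest insertion is between Fern and Vale, adding 3.
New total = 106 + 3 = 109.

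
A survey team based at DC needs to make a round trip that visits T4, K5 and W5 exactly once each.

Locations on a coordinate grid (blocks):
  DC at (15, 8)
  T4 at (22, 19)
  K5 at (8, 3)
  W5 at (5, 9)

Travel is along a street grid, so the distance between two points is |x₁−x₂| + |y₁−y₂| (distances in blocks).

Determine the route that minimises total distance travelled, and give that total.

66 blocks — the shortest possible round trip.

DC→T4→K5→W5→DC: 18+30+9+11 = 68
DC→T4→W5→K5→DC: 18+27+9+12 = 66
DC→K5→T4→W5→DC: 12+30+27+11 = 80
The minimum is 66.
One optimal route: DC → T4 → W5 → K5 → DC (or its reverse).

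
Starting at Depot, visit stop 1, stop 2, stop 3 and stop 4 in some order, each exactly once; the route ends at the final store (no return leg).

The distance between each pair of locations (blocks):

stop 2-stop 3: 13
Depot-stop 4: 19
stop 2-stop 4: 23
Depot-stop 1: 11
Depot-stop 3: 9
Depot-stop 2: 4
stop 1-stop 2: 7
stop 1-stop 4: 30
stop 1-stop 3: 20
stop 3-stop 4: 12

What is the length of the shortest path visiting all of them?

Minimum one-way distance = 43 blocks.

There are 4! = 24 possible orderings.
Depot→stop 1→stop 2→stop 3→stop 4: 11+7+13+12 = 43
Depot→stop 1→stop 2→stop 4→stop 3: 11+7+23+12 = 53
Depot→stop 1→stop 3→stop 2→stop 4: 11+20+13+23 = 67
Depot→stop 1→stop 3→stop 4→stop 2: 11+20+12+23 = 66
Depot→stop 1→stop 4→stop 2→stop 3: 11+30+23+13 = 77
Depot→stop 1→stop 4→stop 3→stop 2: 11+30+12+13 = 66
Depot→stop 2→stop 1→stop 3→stop 4: 4+7+20+12 = 43
Depot→stop 2→stop 1→stop 4→stop 3: 4+7+30+12 = 53
Depot→stop 2→stop 3→stop 1→stop 4: 4+13+20+30 = 67
Depot→stop 2→stop 3→stop 4→stop 1: 4+13+12+30 = 59
Depot→stop 2→stop 4→stop 1→stop 3: 4+23+30+20 = 77
Depot→stop 2→stop 4→stop 3→stop 1: 4+23+12+20 = 59
Depot→stop 3→stop 1→stop 2→stop 4: 9+20+7+23 = 59
Depot→stop 3→stop 1→stop 4→stop 2: 9+20+30+23 = 82
… (10 more)
The minimum is 43.
One shortest path: Depot → stop 1 → stop 2 → stop 3 → stop 4.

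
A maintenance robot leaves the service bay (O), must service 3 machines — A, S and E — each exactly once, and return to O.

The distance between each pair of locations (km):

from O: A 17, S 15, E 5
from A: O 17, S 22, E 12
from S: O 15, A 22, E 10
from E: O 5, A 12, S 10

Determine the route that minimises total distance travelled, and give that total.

O→A→S→E→O: 17+22+10+5 = 54
O→A→E→S→O: 17+12+10+15 = 54
O→S→A→E→O: 15+22+12+5 = 54
The minimum is 54.
One optimal route: O → A → S → E → O (or its reverse).

Shortest round trip = 54 km.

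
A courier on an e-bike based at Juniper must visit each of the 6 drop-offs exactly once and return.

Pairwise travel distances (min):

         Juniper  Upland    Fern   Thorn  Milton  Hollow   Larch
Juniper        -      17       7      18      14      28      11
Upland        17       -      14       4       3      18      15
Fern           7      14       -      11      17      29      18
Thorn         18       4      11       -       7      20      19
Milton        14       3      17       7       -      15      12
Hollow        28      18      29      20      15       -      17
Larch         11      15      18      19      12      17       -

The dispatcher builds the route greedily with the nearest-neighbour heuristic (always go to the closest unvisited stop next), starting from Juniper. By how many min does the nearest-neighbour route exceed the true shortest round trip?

Juniper: Fern=7, Larch=11, Milton=14, Upland=17, Thorn=18, Hollow=28 ⇒ Fern
Fern: Thorn=11, Upland=14, Milton=17, Larch=18, Hollow=29 ⇒ Thorn
Thorn: Upland=4, Milton=7, Larch=19, Hollow=20 ⇒ Upland
Upland: Milton=3, Larch=15, Hollow=18 ⇒ Milton
Milton: Larch=12, Hollow=15 ⇒ Larch
Larch: Hollow=17 ⇒ Hollow
NN route Juniper → Fern → Thorn → Upland → Milton → Larch → Hollow → Juniper costs 82.
Optimal: Juniper → Fern → Thorn → Upland → Milton → Hollow → Larch → Juniper costs 68 (by enumerating all 360 distinct tours).
Excess = 82 − 68 = 14.

14 min longer than the optimal tour.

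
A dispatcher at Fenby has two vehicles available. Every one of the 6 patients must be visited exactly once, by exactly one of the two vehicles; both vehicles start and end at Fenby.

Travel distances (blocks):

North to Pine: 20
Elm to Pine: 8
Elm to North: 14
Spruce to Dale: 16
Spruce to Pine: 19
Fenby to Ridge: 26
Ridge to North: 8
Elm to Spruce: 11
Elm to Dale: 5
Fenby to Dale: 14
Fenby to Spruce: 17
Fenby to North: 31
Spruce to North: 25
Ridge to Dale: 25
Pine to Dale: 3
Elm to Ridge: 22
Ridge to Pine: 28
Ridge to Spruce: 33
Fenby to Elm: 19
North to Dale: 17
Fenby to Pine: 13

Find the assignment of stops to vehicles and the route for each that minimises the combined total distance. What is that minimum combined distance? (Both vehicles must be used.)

103 blocks — the smallest possible combined total.

Try each way of splitting the stops between the two vehicles (each non-empty) and, for each split, find the best tour for each vehicle:
  {Elm} + {Ridge, Spruce, North, Pine, Dale}: 38 + 90 = 128
  {Ridge} + {Elm, Spruce, North, Pine, Dale}: 52 + 75 = 127
  {Elm, Ridge} + {Spruce, North, Pine, Dale}: 67 + 75 = 142
  {Spruce} + {Elm, Ridge, North, Pine, Dale}: 34 + 69 = 103
  {Elm, Spruce} + {Ridge, North, Pine, Dale}: 47 + 67 = 114
  {Ridge, Spruce} + {Elm, North, Pine, Dale}: 76 + 66 = 142
  … (31 splits in total)
Best: vehicle 1 Fenby → Spruce → Fenby = 34; vehicle 2 Fenby → Ridge → North → Elm → Dale → Pine → Fenby = 69; combined 103.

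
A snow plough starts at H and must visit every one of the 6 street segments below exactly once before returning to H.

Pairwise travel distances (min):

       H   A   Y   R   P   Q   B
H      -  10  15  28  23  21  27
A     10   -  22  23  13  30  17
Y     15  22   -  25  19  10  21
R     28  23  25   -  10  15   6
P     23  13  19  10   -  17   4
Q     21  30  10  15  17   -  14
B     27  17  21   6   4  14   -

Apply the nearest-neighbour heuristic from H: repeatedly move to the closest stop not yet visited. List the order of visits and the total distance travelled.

Total distance 73 min via the nearest-neighbour route H → A → P → B → R → Q → Y → H.

H → [A:10 / Y:15 / Q:21 / P:23 / B:27 / R:28] → A (10)
A → [P:13 / B:17 / Y:22 / R:23 / Q:30] → P (13)
P → [B:4 / R:10 / Q:17 / Y:19] → B (4)
B → [R:6 / Q:14 / Y:21] → R (6)
R → [Q:15 / Y:25] → Q (15)
Q → [Y:10] → Y (10)
Return Y→H: 15.
Total = 10 + 13 + 4 + 6 + 15 + 10 + 15 = 73.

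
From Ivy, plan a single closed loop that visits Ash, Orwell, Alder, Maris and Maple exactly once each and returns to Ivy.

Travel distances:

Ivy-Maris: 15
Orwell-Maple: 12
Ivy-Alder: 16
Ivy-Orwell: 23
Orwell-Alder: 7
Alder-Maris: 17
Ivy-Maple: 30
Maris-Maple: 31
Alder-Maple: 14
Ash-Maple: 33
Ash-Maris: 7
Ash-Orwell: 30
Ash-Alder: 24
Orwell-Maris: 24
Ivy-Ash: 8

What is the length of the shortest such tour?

Ivy-Ash-Orwell-Alder-Maris-Maple-Ivy: 8+30+7+17+31+30 = 123
Ivy-Ash-Orwell-Alder-Maple-Maris-Ivy: 8+30+7+14+31+15 = 105
Ivy-Ash-Orwell-Maris-Alder-Maple-Ivy: 8+30+24+17+14+30 = 123
Ivy-Ash-Orwell-Maris-Maple-Alder-Ivy: 8+30+24+31+14+16 = 123
Ivy-Ash-Orwell-Maple-Alder-Maris-Ivy: 8+30+12+14+17+15 = 96
Ivy-Ash-Orwell-Maple-Maris-Alder-Ivy: 8+30+12+31+17+16 = 114
Ivy-Ash-Alder-Orwell-Maris-Maple-Ivy: 8+24+7+24+31+30 = 124
Ivy-Ash-Alder-Orwell-Maple-Maris-Ivy: 8+24+7+12+31+15 = 97
Ivy-Ash-Alder-Maris-Orwell-Maple-Ivy: 8+24+17+24+12+30 = 115
Ivy-Ash-Alder-Maris-Maple-Orwell-Ivy: 8+24+17+31+12+23 = 115
Ivy-Ash-Alder-Maple-Orwell-Maris-Ivy: 8+24+14+12+24+15 = 97
Ivy-Ash-Alder-Maple-Maris-Orwell-Ivy: 8+24+14+31+24+23 = 124
Ivy-Ash-Maris-Orwell-Alder-Maple-Ivy: 8+7+24+7+14+30 = 90
Ivy-Ash-Maris-Orwell-Maple-Alder-Ivy: 8+7+24+12+14+16 = 81
… (46 more)
The minimum is 81.
One optimal route: Ivy → Ash → Maris → Orwell → Maple → Alder → Ivy (or its reverse).

Minimum total distance: 81.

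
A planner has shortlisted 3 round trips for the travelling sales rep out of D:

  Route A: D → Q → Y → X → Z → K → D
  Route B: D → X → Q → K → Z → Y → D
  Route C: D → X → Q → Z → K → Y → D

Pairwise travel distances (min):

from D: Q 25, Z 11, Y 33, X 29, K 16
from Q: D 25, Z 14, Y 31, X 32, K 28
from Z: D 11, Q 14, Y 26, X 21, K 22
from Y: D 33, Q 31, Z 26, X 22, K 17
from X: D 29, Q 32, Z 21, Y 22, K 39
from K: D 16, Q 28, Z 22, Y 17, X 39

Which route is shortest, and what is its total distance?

Route A: 25 + 31 + 22 + 21 + 22 + 16 = 137
Route B: 29 + 32 + 28 + 22 + 26 + 33 = 170
Route C: 29 + 32 + 14 + 22 + 17 + 33 = 147

137 min — Route A is the shortest.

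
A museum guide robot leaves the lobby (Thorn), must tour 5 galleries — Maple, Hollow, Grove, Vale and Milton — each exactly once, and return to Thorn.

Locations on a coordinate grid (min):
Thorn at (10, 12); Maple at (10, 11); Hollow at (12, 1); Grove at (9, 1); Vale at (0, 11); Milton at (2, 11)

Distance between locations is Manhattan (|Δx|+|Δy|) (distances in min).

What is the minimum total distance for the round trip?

There are 60 distinct closed tours to check (reversals are equivalent).
Thorn - Maple - Hollow - Grove - Vale - Milton - Thorn: 1+12+3+19+2+9 = 46
Thorn - Maple - Hollow - Grove - Milton - Vale - Thorn: 1+12+3+17+2+11 = 46
Thorn - Maple - Hollow - Vale - Grove - Milton - Thorn: 1+12+22+19+17+9 = 80
Thorn - Maple - Hollow - Vale - Milton - Grove - Thorn: 1+12+22+2+17+12 = 66
Thorn - Maple - Hollow - Milton - Grove - Vale - Thorn: 1+12+20+17+19+11 = 80
Thorn - Maple - Hollow - Milton - Vale - Grove - Thorn: 1+12+20+2+19+12 = 66
Thorn - Maple - Grove - Hollow - Vale - Milton - Thorn: 1+11+3+22+2+9 = 48
Thorn - Maple - Grove - Hollow - Milton - Vale - Thorn: 1+11+3+20+2+11 = 48
Thorn - Maple - Grove - Vale - Hollow - Milton - Thorn: 1+11+19+22+20+9 = 82
Thorn - Maple - Grove - Vale - Milton - Hollow - Thorn: 1+11+19+2+20+13 = 66
Thorn - Maple - Grove - Milton - Hollow - Vale - Thorn: 1+11+17+20+22+11 = 82
Thorn - Maple - Grove - Milton - Vale - Hollow - Thorn: 1+11+17+2+22+13 = 66
Thorn - Maple - Vale - Hollow - Grove - Milton - Thorn: 1+10+22+3+17+9 = 62
Thorn - Maple - Vale - Hollow - Milton - Grove - Thorn: 1+10+22+20+17+12 = 82
… (46 more)
The minimum is 46.
One optimal route: Thorn → Maple → Hollow → Grove → Vale → Milton → Thorn (or its reverse).

Minimum total distance: 46 min.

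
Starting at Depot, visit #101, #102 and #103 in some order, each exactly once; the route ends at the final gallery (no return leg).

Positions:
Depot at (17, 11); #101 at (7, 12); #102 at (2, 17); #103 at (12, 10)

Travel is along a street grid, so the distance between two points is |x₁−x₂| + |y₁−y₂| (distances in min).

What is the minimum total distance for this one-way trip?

23 min — the minimum one-way total.

There are 3! = 6 possible orderings.
Depot → #101 → #102 → #103: 11+10+17 = 38
Depot → #101 → #103 → #102: 11+7+17 = 35
Depot → #102 → #101 → #103: 21+10+7 = 38
Depot → #102 → #103 → #101: 21+17+7 = 45
Depot → #103 → #101 → #102: 6+7+10 = 23
Depot → #103 → #102 → #101: 6+17+10 = 33
The minimum is 23.
One shortest path: Depot → #103 → #101 → #102.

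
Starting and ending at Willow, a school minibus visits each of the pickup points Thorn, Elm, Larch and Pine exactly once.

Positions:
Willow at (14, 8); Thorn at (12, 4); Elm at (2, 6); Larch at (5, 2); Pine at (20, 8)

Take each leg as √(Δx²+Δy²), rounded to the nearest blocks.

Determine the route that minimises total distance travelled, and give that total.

With 4 stops there are 4!/2 = 12 distinct round trips (a route and its reverse cost the same).
Willow-Thorn-Elm-Larch-Pine-Willow: 4+10+5+16+6 = 41
Willow-Thorn-Elm-Pine-Larch-Willow: 4+10+18+16+11 = 59
Willow-Thorn-Larch-Elm-Pine-Willow: 4+7+5+18+6 = 40
Willow-Thorn-Larch-Pine-Elm-Willow: 4+7+16+18+12 = 57
Willow-Thorn-Pine-Elm-Larch-Willow: 4+9+18+5+11 = 47
Willow-Thorn-Pine-Larch-Elm-Willow: 4+9+16+5+12 = 46
Willow-Elm-Thorn-Larch-Pine-Willow: 12+10+7+16+6 = 51
Willow-Elm-Thorn-Pine-Larch-Willow: 12+10+9+16+11 = 58
Willow-Elm-Larch-Thorn-Pine-Willow: 12+5+7+9+6 = 39
Willow-Elm-Pine-Thorn-Larch-Willow: 12+18+9+7+11 = 57
Willow-Larch-Thorn-Elm-Pine-Willow: 11+7+10+18+6 = 52
Willow-Larch-Elm-Thorn-Pine-Willow: 11+5+10+9+6 = 41
The minimum is 39.
One optimal route: Willow → Elm → Larch → Thorn → Pine → Willow (or its reverse).

Shortest round trip = 39 blocks.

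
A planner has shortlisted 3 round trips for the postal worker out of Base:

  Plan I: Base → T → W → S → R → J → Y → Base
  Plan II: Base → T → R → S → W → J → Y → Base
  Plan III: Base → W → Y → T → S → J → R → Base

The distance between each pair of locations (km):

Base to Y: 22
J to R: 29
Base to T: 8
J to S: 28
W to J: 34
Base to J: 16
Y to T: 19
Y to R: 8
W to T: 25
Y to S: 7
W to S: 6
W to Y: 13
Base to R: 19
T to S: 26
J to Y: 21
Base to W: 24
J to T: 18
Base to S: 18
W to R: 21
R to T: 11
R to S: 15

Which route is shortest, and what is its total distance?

117 km — Plan II is the shortest.

Plan I: 8 + 25 + 6 + 15 + 29 + 21 + 22 = 126
Plan II: 8 + 11 + 15 + 6 + 34 + 21 + 22 = 117
Plan III: 24 + 13 + 19 + 26 + 28 + 29 + 19 = 158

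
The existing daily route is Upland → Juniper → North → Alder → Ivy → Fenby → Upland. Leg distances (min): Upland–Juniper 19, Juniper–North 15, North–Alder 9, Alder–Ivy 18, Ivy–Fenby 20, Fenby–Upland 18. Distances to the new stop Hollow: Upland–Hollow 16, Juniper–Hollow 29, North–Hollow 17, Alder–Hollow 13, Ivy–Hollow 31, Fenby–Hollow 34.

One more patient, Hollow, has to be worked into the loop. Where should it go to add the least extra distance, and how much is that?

Adding 21 min by placing Hollow on the North–Alder leg.

Insertion cost between consecutive stops i–j is d(i,Hollow) + d(Hollow,j) − d(i,j):
  between Upland and Juniper: 16 + 29 − 19 = 26
  between Juniper and North: 29 + 17 − 15 = 31
  between North and Alder: 17 + 13 − 9 = 21
  between Alder and Ivy: 13 + 31 − 18 = 26
  between Ivy and Fenby: 31 + 34 − 20 = 45
  between Fenby and Upland: 34 + 16 − 18 = 32
Cheapest insertion is between North and Alder, adding 21.
New total = 99 + 21 = 120.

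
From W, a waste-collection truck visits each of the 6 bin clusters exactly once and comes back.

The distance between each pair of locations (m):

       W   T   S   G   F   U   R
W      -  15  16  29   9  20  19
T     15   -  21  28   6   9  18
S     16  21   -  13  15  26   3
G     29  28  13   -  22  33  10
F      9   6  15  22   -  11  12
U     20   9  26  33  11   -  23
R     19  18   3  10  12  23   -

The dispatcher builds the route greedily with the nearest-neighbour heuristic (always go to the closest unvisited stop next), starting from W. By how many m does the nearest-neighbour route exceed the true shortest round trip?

W: F=9, T=15, S=16, R=19, U=20, G=29 ⇒ F
F: T=6, U=11, R=12, S=15, G=22 ⇒ T
T: U=9, R=18, S=21, G=28 ⇒ U
U: R=23, S=26, G=33 ⇒ R
R: S=3, G=10 ⇒ S
S: G=13 ⇒ G
NN route W → F → T → U → R → S → G → W costs 92.
Optimal: W → T → U → F → G → R → S → W costs 86 (by enumerating all 360 distinct tours).
Excess = 92 − 86 = 6.

The nearest-neighbour route is 6 m longer than optimal.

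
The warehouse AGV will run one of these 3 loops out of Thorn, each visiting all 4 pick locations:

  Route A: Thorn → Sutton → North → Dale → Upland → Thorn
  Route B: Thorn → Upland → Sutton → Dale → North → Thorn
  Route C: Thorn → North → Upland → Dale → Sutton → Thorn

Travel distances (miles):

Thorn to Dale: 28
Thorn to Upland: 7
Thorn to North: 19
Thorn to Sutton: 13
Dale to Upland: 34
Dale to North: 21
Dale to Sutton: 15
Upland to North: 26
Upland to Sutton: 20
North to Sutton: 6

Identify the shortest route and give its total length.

81 miles — Route A is the shortest.

Route A: 13 + 6 + 21 + 34 + 7 = 81
Route B: 7 + 20 + 15 + 21 + 19 = 82
Route C: 19 + 26 + 34 + 15 + 13 = 107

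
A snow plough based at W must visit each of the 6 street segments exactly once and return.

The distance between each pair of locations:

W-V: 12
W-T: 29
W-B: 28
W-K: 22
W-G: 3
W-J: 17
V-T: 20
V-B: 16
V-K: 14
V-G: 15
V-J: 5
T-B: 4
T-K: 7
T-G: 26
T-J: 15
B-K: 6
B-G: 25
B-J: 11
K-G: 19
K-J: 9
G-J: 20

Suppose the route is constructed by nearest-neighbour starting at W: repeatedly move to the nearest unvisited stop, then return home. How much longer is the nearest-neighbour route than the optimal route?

The nearest-neighbour route is 10 longer than optimal.

W: G=3, V=12, J=17, K=22, B=28, T=29 ⇒ G
G: V=15, K=19, J=20, B=25, T=26 ⇒ V
V: J=5, K=14, B=16, T=20 ⇒ J
J: K=9, B=11, T=15 ⇒ K
K: B=6, T=7 ⇒ B
B: T=4 ⇒ T
NN route W → G → V → J → K → B → T → W costs 71.
Optimal: W → V → J → B → T → K → G → W costs 61 (by enumerating all 360 distinct tours).
Excess = 71 − 61 = 10.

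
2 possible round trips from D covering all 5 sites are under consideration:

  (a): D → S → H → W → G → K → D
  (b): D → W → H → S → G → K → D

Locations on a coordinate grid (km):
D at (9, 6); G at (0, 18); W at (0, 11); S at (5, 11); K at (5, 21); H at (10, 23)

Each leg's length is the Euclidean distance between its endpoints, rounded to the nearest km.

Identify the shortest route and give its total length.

Shortest is (a), total 64 km.

(a): 6 + 13 + 16 + 7 + 6 + 16 = 64
(b): 10 + 16 + 13 + 9 + 6 + 16 = 70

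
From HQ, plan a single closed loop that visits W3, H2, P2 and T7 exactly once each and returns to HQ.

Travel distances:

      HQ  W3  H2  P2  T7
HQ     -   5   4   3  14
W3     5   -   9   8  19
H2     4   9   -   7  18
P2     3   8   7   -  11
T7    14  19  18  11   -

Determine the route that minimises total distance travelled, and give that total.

Shortest round trip = 46.

With 4 stops there are 4!/2 = 12 distinct round trips (a route and its reverse cost the same).
HQ → W3 → H2 → P2 → T7 → HQ: 5+9+7+11+14 = 46
HQ → W3 → H2 → T7 → P2 → HQ: 5+9+18+11+3 = 46
HQ → W3 → P2 → H2 → T7 → HQ: 5+8+7+18+14 = 52
HQ → W3 → P2 → T7 → H2 → HQ: 5+8+11+18+4 = 46
HQ → W3 → T7 → H2 → P2 → HQ: 5+19+18+7+3 = 52
HQ → W3 → T7 → P2 → H2 → HQ: 5+19+11+7+4 = 46
HQ → H2 → W3 → P2 → T7 → HQ: 4+9+8+11+14 = 46
HQ → H2 → W3 → T7 → P2 → HQ: 4+9+19+11+3 = 46
HQ → H2 → P2 → W3 → T7 → HQ: 4+7+8+19+14 = 52
HQ → H2 → T7 → W3 → P2 → HQ: 4+18+19+8+3 = 52
HQ → P2 → W3 → H2 → T7 → HQ: 3+8+9+18+14 = 52
HQ → P2 → H2 → W3 → T7 → HQ: 3+7+9+19+14 = 52
The minimum is 46.
One optimal route: HQ → W3 → H2 → P2 → T7 → HQ (or its reverse).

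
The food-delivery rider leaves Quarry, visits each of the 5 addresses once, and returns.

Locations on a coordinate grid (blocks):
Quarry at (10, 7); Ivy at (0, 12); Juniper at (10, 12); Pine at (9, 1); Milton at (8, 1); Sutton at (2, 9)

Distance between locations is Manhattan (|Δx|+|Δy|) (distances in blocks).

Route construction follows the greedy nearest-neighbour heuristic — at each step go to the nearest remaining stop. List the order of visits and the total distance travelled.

42 blocks along Quarry → Juniper → Ivy → Sutton → Milton → Pine → Quarry.

At Quarry the remaining stops are Juniper 5, Pine 7, Milton 8, Sutton 10, Ivy 15; go to Juniper.
At Juniper the remaining stops are Ivy 10, Sutton 11, Pine 12, Milton 13; go to Ivy.
At Ivy the remaining stops are Sutton 5, Milton 19, Pine 20; go to Sutton.
At Sutton the remaining stops are Milton 14, Pine 15; go to Milton.
At Milton the remaining stops are Pine 1; go to Pine.
Return Pine→Quarry: 7.
Total = 5 + 10 + 5 + 14 + 1 + 7 = 42.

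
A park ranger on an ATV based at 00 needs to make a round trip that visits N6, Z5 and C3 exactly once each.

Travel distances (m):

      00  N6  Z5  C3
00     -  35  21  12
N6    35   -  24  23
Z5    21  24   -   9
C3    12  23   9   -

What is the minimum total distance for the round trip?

80 m — the shortest possible round trip.

With 3 stops there are 3!/2 = 3 distinct round trips (a route and its reverse cost the same).
00 - N6 - Z5 - C3 - 00: 35+24+9+12 = 80
00 - N6 - C3 - Z5 - 00: 35+23+9+21 = 88
00 - Z5 - N6 - C3 - 00: 21+24+23+12 = 80
The minimum is 80.
One optimal route: 00 → N6 → Z5 → C3 → 00 (or its reverse).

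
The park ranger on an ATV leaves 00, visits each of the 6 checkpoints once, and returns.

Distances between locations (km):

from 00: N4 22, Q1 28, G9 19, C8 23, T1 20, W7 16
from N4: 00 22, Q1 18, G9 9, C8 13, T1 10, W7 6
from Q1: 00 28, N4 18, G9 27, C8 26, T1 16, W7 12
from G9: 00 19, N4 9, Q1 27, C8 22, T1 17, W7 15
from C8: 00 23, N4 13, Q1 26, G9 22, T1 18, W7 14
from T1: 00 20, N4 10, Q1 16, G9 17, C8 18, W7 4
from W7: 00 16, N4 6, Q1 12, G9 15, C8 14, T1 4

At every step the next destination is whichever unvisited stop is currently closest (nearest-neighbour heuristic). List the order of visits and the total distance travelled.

From 00: distances to unvisited — W7=16, G9=19, T1=20, N4=22, C8=23, Q1=28. Nearest is W7 (16).
From W7: distances to unvisited — T1=4, N4=6, Q1=12, C8=14, G9=15. Nearest is T1 (4).
From T1: distances to unvisited — N4=10, Q1=16, G9=17, C8=18. Nearest is N4 (10).
From N4: distances to unvisited — G9=9, C8=13, Q1=18. Nearest is G9 (9).
From G9: distances to unvisited — C8=22, Q1=27. Nearest is C8 (22).
From C8: distances to unvisited — Q1=26. Nearest is Q1 (26).
Return Q1→00: 28.
Total = 16 + 4 + 10 + 9 + 22 + 26 + 28 = 115.

Total distance 115 km via the nearest-neighbour route 00 → W7 → T1 → N4 → G9 → C8 → Q1 → 00.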